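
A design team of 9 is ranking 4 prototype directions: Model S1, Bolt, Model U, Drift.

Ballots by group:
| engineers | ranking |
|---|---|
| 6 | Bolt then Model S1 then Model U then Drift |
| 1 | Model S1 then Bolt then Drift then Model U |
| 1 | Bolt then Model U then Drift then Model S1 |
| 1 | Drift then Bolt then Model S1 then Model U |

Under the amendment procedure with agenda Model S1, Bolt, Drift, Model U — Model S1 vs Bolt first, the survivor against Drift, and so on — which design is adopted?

Bolt

Round 1: Model S1 vs Bolt — 1–8, Bolt advances.
Round 2: Bolt vs Drift — 8–1, Bolt advances.
Round 3: Bolt vs Model U — 9–0, Bolt advances.
Bolt survives the agenda.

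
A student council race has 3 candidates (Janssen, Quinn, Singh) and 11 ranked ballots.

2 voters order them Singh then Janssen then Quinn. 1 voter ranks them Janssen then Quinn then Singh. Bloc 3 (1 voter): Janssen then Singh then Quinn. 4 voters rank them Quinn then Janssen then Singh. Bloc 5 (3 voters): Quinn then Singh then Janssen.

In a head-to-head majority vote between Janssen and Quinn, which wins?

Ballots ranking Janssen above Quinn: 2 + 1 + 1 = 4.
Ballots ranking Quinn above Janssen: 11 − 4 = 7.
Quinn wins the head-to-head 7–4.

Quinn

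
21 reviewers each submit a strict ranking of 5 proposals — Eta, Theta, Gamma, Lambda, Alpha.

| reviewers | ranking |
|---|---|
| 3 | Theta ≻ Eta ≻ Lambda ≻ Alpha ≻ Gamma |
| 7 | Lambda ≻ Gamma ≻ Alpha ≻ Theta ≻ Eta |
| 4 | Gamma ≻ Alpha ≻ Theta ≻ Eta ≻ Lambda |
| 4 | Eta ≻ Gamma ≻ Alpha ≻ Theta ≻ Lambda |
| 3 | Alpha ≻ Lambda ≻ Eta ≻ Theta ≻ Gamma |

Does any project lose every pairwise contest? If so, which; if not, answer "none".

none

Pairwise majorities:
Eta–Theta: Theta 14–7.
Eta vs Gamma: Eta is ranked higher on 3+4+3 = 10 ballots, Gamma on 11. Gamma wins 11–10.
Eta vs Lambda: Eta is ranked higher on 3+4+4 = 11 ballots, Lambda on 10. Eta wins 11–10.
Eta vs Alpha: 3+4 = 7 for Eta, 14 for Alpha — Alpha by 14–7.
Theta vs Gamma: 6 to 15, Gamma.
Theta vs Lambda: Theta is ranked higher on 3+4+4 = 11 ballots, Lambda on 10. Theta wins 11–10.
Theta vs Alpha: Alpha wins 18–3.
Gamma–Lambda: Lambda 13–8.
Gamma–Alpha: Gamma 15–6.
Lambda vs Alpha: 10 to 11, Alpha.
Each project has at least one pairwise win (Eta beats Lambda; Theta beats Eta; Gamma beats Eta; Lambda beats Gamma; Alpha beats Eta) — no Condorcet loser.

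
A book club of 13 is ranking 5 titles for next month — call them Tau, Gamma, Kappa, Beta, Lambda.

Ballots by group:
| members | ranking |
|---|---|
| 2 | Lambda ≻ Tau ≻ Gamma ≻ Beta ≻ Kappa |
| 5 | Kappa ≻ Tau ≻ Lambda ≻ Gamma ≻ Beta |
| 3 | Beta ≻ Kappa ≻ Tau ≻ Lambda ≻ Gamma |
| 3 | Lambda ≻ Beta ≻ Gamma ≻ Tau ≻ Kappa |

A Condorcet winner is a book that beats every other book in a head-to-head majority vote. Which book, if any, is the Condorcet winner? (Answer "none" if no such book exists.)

none

Pairwise majorities:
Tau vs Gamma: Tau wins 10–3.
Tau vs Kappa: Kappa, 8–5.
Tau vs Beta: Tau, 7–6.
Tau–Lambda: Tau 8–5.
Gamma vs Kappa: Kappa wins 8–5.
Gamma vs Beta: Gamma, 7–6.
Gamma vs Lambda: Lambda, 13–0.
Kappa–Beta: Beta 8–5.
Kappa vs Lambda: Kappa wins 8–5.
Beta vs Lambda: Lambda, 10–3.
Every book loses at least once (Tau loses to Kappa; Gamma loses to Tau; Kappa loses to Beta; Beta loses to Tau; Lambda loses to Tau). The majority relation contains the cycle Tau → Beta → Kappa → Tau, so there is no Condorcet winner.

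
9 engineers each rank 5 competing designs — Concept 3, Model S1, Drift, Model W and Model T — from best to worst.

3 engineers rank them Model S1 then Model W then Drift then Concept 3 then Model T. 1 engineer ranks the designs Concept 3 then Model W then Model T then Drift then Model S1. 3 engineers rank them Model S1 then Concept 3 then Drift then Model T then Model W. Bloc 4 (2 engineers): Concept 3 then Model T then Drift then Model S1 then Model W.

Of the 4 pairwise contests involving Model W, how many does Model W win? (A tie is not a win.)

0

Model W against each rival (9 engineers):
Model W vs Concept 3: Concept 3 wins 6–3.
Model W vs Model S1: 1 to 8, Model S1.
Model W vs Drift: 3+1 = 4 for Model W, 5 for Drift — Drift by 5–4.
Model W vs Model T: 4 to 5, Model T.
Model W beats no one; loses to Concept 3, Model S1, Drift, Model T — 0 pairwise wins.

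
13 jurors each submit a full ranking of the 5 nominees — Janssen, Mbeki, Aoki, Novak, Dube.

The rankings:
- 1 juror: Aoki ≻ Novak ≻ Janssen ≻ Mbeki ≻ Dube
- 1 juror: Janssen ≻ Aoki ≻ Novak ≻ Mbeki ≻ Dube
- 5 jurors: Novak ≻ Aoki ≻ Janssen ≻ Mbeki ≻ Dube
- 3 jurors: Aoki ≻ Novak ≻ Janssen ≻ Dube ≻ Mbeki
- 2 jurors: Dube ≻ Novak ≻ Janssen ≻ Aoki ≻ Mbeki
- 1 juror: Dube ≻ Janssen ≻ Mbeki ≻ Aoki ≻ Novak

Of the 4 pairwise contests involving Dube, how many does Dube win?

0

Dube against each rival (13 jurors):
Dube vs Janssen: 2+1 = 3 for Dube, 10 for Janssen — Janssen by 10–3.
Dube vs Mbeki: Dube is ranked higher on 3+2+1 = 6 ballots, Mbeki on 7. Mbeki wins 7–6.
Dube vs Aoki: 3 to 10, Aoki.
Dube vs Novak: Dube preferred on 2+1 = 3 ballots; Novak wins 10–3.
Dube beats no one; loses to Janssen, Mbeki, Aoki, Novak — 0 pairwise wins.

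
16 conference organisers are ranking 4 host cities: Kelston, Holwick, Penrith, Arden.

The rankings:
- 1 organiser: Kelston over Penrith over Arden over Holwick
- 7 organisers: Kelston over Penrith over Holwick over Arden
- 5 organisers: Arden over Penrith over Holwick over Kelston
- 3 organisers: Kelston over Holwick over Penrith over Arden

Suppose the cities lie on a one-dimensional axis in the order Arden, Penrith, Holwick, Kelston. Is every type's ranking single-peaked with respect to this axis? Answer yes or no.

no

Axis positions: Arden=1, Penrith=2, Holwick=3, Kelston=4.
Type 1: ranking walks positions 4-2-1-3; Penrith is ranked above Holwick even though Holwick lies between Penrith and the peak Kelston on the axis — preferences dip and rise again. Not single-peaked.
Type 2: ranking walks positions 4-2-3-1; Penrith is ranked above Holwick even though Holwick lies between Penrith and the peak Kelston on the axis — preferences dip and rise again. Not single-peaked.
Type 3 (peak Arden at position 1): ranking walks positions 1-2-3-4, expanding outward from the peak — single-peaked.
Type 4 (peak Kelston at position 4): ranking walks positions 4-3-2-1, expanding outward from the peak — single-peaked.
Type 1 violates single-peakedness, so the profile is not single-peaked on this axis.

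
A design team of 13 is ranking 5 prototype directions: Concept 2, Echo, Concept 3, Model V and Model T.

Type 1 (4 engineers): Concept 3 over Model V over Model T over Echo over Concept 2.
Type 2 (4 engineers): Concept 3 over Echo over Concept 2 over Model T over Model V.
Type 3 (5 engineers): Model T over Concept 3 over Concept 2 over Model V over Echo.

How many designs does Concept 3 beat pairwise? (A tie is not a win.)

4

Concept 3 against each rival (13 engineers):
Concept 3 vs Concept 2: Concept 3 preferred on 4+4+5 = 13 ballots; Concept 3 wins 13–0.
Concept 3 vs Echo: Concept 3 wins 13–0.
Concept 3 vs Model V: 13 to 0, Concept 3.
Concept 3 vs Model T: Concept 3 preferred on 4+4 = 8 ballots; Concept 3 wins 8–5.
Concept 3 beats Concept 2, Echo, Model V, Model T — 4 pairwise wins.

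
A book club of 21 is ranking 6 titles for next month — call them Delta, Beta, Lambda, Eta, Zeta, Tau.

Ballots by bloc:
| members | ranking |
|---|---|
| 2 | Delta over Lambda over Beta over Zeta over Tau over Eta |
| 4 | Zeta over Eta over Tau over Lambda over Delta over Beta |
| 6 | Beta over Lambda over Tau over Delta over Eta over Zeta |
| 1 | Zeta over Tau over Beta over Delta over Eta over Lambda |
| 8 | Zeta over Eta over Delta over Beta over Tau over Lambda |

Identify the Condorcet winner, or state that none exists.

Pairwise majorities:
Delta vs Beta: Delta preferred on 2+4+8 = 14 ballots; Delta wins 14–7.
Delta vs Lambda: 2+1+8 = 11 for Delta, 10 for Lambda — Delta by 11–10.
Delta vs Eta: 2+6+1 = 9 for Delta, 12 for Eta — Eta by 12–9.
Delta vs Zeta: 8 to 13, Zeta.
Delta vs Tau: 2+8 = 10 for Delta, 11 for Tau — Tau by 11–10.
Beta vs Lambda: 15 to 6, Beta.
Beta vs Eta: 9 to 12, Eta.
Beta vs Zeta: 8 to 13, Zeta.
Beta vs Tau: 16 to 5, Beta.
Lambda vs Eta: 8 to 13, Eta.
Lambda vs Zeta: Lambda preferred on 2+6 = 8 ballots; Zeta wins 13–8.
Lambda vs Tau: Lambda preferred on 2+6 = 8 ballots; Tau wins 13–8.
Eta vs Zeta: Eta preferred on 6 ballots; Zeta wins 15–6.
Eta vs Tau: Eta preferred on 4+8 = 12 ballots; Eta wins 12–9.
Zeta vs Tau: Zeta is ranked higher on 2+4+1+8 = 15 ballots, Tau on 6. Zeta wins 15–6.
Zeta defeats every rival head-to-head and is the Condorcet winner.

Zeta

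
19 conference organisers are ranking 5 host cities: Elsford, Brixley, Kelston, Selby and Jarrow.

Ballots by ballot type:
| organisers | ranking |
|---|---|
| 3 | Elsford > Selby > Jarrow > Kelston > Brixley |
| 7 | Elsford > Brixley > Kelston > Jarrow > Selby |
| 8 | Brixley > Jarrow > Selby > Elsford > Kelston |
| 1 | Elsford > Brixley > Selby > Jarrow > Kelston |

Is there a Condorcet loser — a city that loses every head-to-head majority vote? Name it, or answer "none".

Kelston

Pairwise majorities:
Elsford vs Brixley: Elsford, 11–8.
Elsford vs Kelston: Elsford wins 19–0.
Elsford vs Selby: 11 to 8, Elsford.
Elsford vs Jarrow: 3+7+1 = 11 for Elsford, 8 for Jarrow — Elsford by 11–8.
Brixley vs Kelston: Brixley wins 16–3.
Brixley vs Selby: 7+8+1 = 16 for Brixley, 3 for Selby — Brixley by 16–3.
Brixley vs Jarrow: Brixley preferred on 7+8+1 = 16 ballots; Brixley wins 16–3.
Kelston vs Selby: Selby wins 12–7.
Kelston–Jarrow: Jarrow 12–7.
Selby vs Jarrow: Jarrow wins 15–4.
Only Kelston has no wins; Kelston is the Condorcet loser.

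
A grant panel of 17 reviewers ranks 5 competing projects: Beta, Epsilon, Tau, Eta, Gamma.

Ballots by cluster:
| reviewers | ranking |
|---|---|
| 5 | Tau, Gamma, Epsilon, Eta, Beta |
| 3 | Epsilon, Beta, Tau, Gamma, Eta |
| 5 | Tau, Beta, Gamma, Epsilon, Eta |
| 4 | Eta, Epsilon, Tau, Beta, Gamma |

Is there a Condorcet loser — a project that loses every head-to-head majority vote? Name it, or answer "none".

none

Pairwise majorities:
Beta vs Epsilon: Epsilon, 12–5.
Beta vs Tau: Tau wins 14–3.
Beta vs Eta: Beta preferred on 3+5 = 8 ballots; Eta wins 9–8.
Beta vs Gamma: 12 to 5, Beta.
Epsilon vs Tau: 3+4 = 7 for Epsilon, 10 for Tau — Tau by 10–7.
Epsilon vs Eta: Epsilon, 13–4.
Epsilon vs Gamma: Epsilon is ranked higher on 3+4 = 7 ballots, Gamma on 10. Gamma wins 10–7.
Tau–Eta: Tau 13–4.
Tau vs Gamma: Tau preferred on 5+3+5+4 = 17 ballots; Tau wins 17–0.
Eta–Gamma: Gamma 13–4.
Every project wins at least one matchup (Beta beats Gamma; Epsilon beats Beta; Tau beats Beta; Eta beats Beta; Gamma beats Epsilon), so there is no Condorcet loser.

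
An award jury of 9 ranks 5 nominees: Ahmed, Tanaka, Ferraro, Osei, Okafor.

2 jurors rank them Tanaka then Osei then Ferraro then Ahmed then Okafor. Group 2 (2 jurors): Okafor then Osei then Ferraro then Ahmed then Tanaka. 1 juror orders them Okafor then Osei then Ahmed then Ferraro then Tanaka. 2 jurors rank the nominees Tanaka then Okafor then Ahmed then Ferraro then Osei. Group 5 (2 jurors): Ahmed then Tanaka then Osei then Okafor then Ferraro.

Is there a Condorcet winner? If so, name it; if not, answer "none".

none

Head-to-head results (9 jurors):
Ahmed vs Tanaka: 5 to 4, Ahmed.
Ahmed vs Ferraro: 5 to 4, Ahmed.
Ahmed vs Osei: 4 to 5, Osei.
Ahmed vs Okafor: Ahmed preferred on 2+2 = 4 ballots; Okafor wins 5–4.
Tanaka vs Ferraro: Tanaka preferred on 2+2+2 = 6 ballots; Tanaka wins 6–3.
Tanaka vs Osei: Tanaka is ranked higher on 2+2+2 = 6 ballots, Osei on 3. Tanaka wins 6–3.
Tanaka vs Okafor: Tanaka preferred on 2+2+2 = 6 ballots; Tanaka wins 6–3.
Ferraro vs Osei: Ferraro is ranked higher on 2 ballots, Osei on 7. Osei wins 7–2.
Ferraro vs Okafor: 2 for Ferraro, 7 for Okafor — Okafor by 7–2.
Osei vs Okafor: Osei preferred on 2+2 = 4 ballots; Okafor wins 5–4.
Each nominee drops at least one matchup (Ahmed loses to Osei; Tanaka loses to Ahmed; Ferraro loses to Ahmed; Osei loses to Tanaka; Okafor loses to Tanaka); the cycle Ahmed beats Tanaka beats Osei beats Ahmed rules out a Condorcet winner.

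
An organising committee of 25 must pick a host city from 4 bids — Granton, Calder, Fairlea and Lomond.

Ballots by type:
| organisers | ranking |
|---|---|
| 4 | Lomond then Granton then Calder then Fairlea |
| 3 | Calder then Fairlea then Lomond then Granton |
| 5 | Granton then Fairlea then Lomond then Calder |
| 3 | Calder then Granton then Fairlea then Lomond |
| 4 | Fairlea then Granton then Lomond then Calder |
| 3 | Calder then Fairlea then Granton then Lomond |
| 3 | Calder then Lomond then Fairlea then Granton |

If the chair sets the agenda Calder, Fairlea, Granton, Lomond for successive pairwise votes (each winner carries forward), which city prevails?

Round 1: Calder vs Fairlea — 16–9, Calder advances.
Round 2: Calder vs Granton — 12–13, Granton advances.
Round 3: Granton vs Lomond — 15–10, Granton advances.
The agenda winner is Granton.

Granton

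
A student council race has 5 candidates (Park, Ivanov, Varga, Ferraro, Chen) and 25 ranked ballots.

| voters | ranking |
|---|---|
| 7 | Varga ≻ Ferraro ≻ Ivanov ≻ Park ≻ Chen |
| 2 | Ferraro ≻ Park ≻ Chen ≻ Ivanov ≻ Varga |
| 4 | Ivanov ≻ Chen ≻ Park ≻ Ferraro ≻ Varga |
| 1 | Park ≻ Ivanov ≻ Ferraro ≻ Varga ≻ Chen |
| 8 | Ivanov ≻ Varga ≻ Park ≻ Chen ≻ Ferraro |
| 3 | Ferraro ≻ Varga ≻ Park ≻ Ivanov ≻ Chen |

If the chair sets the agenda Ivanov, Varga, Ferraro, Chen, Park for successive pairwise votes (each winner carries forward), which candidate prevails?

Round 1: Ivanov vs Varga — 15–10, Ivanov advances.
Round 2: Ivanov vs Ferraro — 13–12, Ivanov advances.
Round 3: Ivanov vs Chen — 23–2, Ivanov advances.
Round 4: Ivanov vs Park — 19–6, Ivanov advances.
Ivanov survives the agenda.

Ivanov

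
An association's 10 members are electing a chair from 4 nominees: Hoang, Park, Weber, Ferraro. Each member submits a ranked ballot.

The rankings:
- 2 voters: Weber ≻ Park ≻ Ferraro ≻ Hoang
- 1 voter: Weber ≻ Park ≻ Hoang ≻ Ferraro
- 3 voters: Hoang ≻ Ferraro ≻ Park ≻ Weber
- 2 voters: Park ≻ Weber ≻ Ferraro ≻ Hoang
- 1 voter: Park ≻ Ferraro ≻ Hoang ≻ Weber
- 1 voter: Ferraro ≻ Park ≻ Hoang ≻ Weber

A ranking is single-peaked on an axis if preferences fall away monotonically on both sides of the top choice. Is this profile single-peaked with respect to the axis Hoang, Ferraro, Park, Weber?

Axis positions: Hoang=1, Ferraro=2, Park=3, Weber=4.
Faction 1 (peak Weber at position 4): ranking walks positions 4-3-2-1, expanding outward from the peak — single-peaked.
Faction 2: ranking walks positions 4-3-1-2; Hoang is ranked above Ferraro even though Ferraro lies between Hoang and the peak Weber on the axis — preferences dip and rise again. Not single-peaked.
Faction 3 (peak Hoang at position 1): ranking walks positions 1-2-3-4, expanding outward from the peak — single-peaked.
Faction 4 (peak Park at position 3): ranking walks positions 3-4-2-1, expanding outward from the peak — single-peaked.
Faction 5 (peak Park at position 3): ranking walks positions 3-2-1-4, expanding outward from the peak — single-peaked.
Faction 6 (peak Ferraro at position 2): ranking walks positions 2-3-1-4, expanding outward from the peak — single-peaked.
Faction 2 violates single-peakedness, so the profile is not single-peaked on this axis.

no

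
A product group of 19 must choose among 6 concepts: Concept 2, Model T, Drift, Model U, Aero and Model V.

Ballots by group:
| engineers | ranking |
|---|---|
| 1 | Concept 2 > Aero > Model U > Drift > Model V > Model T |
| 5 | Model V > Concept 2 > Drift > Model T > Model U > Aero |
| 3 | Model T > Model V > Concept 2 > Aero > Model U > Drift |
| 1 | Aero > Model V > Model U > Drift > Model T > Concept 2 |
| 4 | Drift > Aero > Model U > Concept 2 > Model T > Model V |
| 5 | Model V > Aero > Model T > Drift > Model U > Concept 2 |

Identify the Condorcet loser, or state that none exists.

none

Head-to-head results (19 engineers):
Concept 2 vs Model T: Concept 2 wins 10–9.
Concept 2 vs Drift: 9 to 10, Drift.
Concept 2 vs Model U: Model U wins 10–9.
Concept 2 vs Aero: 9 to 10, Aero.
Concept 2 vs Model V: 1+4 = 5 for Concept 2, 14 for Model V — Model V by 14–5.
Model T vs Drift: 3+5 = 8 for Model T, 11 for Drift — Drift by 11–8.
Model T vs Model U: Model T, 13–6.
Model T vs Aero: Aero, 11–8.
Model T vs Model V: 3+4 = 7 for Model T, 12 for Model V — Model V by 12–7.
Drift vs Model U: 5+4+5 = 14 for Drift, 5 for Model U — Drift by 14–5.
Drift vs Aero: Aero wins 10–9.
Drift vs Model V: Model V wins 14–5.
Model U vs Aero: Aero wins 14–5.
Model U vs Model V: Model U is ranked higher on 1+4 = 5 ballots, Model V on 14. Model V wins 14–5.
Aero vs Model V: 6 to 13, Model V.
No design is winless: Concept 2 beats Model T; Model T beats Model U; Drift beats Concept 2; Model U beats Concept 2; Aero beats Concept 2; Model V beats Concept 2. There is no Condorcet loser.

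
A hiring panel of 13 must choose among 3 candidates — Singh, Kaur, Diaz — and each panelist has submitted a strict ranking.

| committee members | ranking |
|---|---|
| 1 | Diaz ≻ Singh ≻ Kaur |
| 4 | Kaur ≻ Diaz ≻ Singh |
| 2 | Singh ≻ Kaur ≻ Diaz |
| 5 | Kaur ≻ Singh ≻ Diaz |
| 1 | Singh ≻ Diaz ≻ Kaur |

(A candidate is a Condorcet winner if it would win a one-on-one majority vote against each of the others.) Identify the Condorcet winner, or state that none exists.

Pairwise majorities:
Singh vs Kaur: 4 to 9, Kaur.
Singh vs Diaz: 2+5+1 = 8 for Singh, 5 for Diaz — Singh by 8–5.
Kaur vs Diaz: Kaur wins 11–2.
Kaur beats each of Singh, Diaz — Kaur is the Condorcet winner.

Kaur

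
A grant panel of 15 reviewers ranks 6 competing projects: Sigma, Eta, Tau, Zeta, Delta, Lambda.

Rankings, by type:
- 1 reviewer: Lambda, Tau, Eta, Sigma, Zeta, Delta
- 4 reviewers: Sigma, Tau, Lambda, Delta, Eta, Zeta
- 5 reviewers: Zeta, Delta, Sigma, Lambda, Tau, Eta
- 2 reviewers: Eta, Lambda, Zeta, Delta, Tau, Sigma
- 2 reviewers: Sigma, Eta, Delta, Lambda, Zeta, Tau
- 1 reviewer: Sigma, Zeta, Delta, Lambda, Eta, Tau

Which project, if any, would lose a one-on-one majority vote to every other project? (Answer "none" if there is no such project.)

Head-to-head results (15 reviewers):
Sigma vs Eta: Sigma wins 12–3.
Sigma vs Tau: Sigma, 12–3.
Sigma vs Zeta: Sigma wins 8–7.
Sigma vs Delta: Sigma preferred on 1+4+2+1 = 8 ballots; Sigma wins 8–7.
Sigma–Lambda: Sigma 12–3.
Eta vs Tau: Eta preferred on 2+2+1 = 5 ballots; Tau wins 10–5.
Eta vs Zeta: 9 to 6, Eta.
Eta vs Delta: Eta preferred on 1+2+2 = 5 ballots; Delta wins 10–5.
Eta–Lambda: Lambda 11–4.
Tau vs Zeta: Tau preferred on 1+4 = 5 ballots; Zeta wins 10–5.
Tau vs Delta: Tau preferred on 1+4 = 5 ballots; Delta wins 10–5.
Tau vs Lambda: Lambda wins 11–4.
Zeta vs Delta: Zeta, 9–6.
Zeta vs Lambda: 6 to 9, Lambda.
Delta vs Lambda: 5+2+1 = 8 for Delta, 7 for Lambda — Delta by 8–7.
No project is winless: Sigma beats Eta; Eta beats Zeta; Tau beats Eta; Zeta beats Tau; Delta beats Eta; Lambda beats Eta. There is no Condorcet loser.

none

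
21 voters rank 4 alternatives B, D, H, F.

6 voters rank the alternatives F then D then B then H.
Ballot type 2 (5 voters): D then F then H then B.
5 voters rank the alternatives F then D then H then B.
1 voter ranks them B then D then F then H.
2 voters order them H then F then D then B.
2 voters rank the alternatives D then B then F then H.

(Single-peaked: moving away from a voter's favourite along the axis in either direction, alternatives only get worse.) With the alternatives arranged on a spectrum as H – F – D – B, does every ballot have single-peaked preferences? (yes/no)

Axis positions: H=1, F=2, D=3, B=4.
Ballot type 1 (peak F at position 2): ranking walks positions 2-3-4-1, expanding outward from the peak — single-peaked.
Ballot type 2 (peak D at position 3): ranking walks positions 3-2-1-4, expanding outward from the peak — single-peaked.
Ballot type 3 (peak F at position 2): ranking walks positions 2-3-1-4, expanding outward from the peak — single-peaked.
Ballot type 4 (peak B at position 4): ranking walks positions 4-3-2-1, expanding outward from the peak — single-peaked.
Ballot type 5 (peak H at position 1): ranking walks positions 1-2-3-4, expanding outward from the peak — single-peaked.
Ballot type 6 (peak D at position 3): ranking walks positions 3-4-2-1, expanding outward from the peak — single-peaked.
Every ranking is single-peaked on this axis.

yes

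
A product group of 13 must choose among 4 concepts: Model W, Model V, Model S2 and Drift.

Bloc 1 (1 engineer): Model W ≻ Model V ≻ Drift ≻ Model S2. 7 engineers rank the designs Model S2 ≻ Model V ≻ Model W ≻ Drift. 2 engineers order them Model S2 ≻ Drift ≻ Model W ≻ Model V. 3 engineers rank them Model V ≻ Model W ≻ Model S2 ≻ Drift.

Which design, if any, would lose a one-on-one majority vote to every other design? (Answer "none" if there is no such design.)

Head-to-head results (13 engineers):
Model W vs Model V: Model V, 10–3.
Model W–Model S2: Model S2 9–4.
Model W–Drift: Model W 11–2.
Model V vs Model S2: 4 to 9, Model S2.
Model V vs Drift: 11 to 2, Model V.
Model S2 vs Drift: 7+2+3 = 12 for Model S2, 1 for Drift — Model S2 by 12–1.
Only Drift has no wins; Drift is the Condorcet loser.

Drift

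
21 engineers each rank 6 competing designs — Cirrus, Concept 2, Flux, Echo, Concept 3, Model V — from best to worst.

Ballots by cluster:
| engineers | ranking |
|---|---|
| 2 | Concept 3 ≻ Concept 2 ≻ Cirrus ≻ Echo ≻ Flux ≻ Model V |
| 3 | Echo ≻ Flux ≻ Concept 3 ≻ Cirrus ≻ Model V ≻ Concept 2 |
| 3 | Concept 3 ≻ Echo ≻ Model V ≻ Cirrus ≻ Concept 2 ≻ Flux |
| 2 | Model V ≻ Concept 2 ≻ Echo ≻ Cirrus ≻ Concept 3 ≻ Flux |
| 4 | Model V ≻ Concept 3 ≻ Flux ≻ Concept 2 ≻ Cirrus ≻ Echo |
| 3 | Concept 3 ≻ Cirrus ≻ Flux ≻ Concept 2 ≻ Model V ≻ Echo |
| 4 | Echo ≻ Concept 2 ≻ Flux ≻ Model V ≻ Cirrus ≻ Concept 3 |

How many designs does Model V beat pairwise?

Model V against each rival (21 engineers):
Model V vs Cirrus: Model V is ranked higher on 3+2+4+4 = 13 ballots, Cirrus on 8. Model V wins 13–8.
Model V vs Concept 2: 12 to 9, Model V.
Model V vs Flux: Model V is ranked higher on 3+2+4 = 9 ballots, Flux on 12. Flux wins 12–9.
Model V–Echo: Echo 12–9.
Model V vs Concept 3: 2+4+4 = 10 for Model V, 11 for Concept 3 — Concept 3 by 11–10.
Model V beats Cirrus, Concept 2; loses to Flux, Echo, Concept 3 — 2 pairwise wins.

2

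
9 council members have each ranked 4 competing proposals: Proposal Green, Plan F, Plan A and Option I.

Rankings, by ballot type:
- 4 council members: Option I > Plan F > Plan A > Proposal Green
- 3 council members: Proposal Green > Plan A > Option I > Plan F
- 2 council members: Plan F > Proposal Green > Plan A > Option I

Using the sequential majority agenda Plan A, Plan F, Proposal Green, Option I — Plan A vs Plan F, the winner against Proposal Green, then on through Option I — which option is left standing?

Option I

Round 1: Plan A vs Plan F — 3–6, Plan F advances.
Round 2: Plan F vs Proposal Green — 6–3, Plan F advances.
Round 3: Plan F vs Option I — 2–7, Option I advances.
Option I survives the agenda.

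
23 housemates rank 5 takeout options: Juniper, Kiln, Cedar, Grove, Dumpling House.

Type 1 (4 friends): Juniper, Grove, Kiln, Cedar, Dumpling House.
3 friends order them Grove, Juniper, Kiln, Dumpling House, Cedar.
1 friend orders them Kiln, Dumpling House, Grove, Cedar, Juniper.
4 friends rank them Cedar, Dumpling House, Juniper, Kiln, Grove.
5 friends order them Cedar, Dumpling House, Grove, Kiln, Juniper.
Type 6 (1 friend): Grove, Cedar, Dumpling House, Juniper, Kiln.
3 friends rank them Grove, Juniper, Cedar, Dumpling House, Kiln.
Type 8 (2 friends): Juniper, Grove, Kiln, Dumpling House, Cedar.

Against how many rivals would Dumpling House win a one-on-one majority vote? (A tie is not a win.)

1

Dumpling House against each rival (23 friends):
Dumpling House–Juniper: Juniper 12–11.
Dumpling House vs Kiln: Dumpling House wins 13–10.
Dumpling House vs Cedar: Dumpling House is ranked higher on 3+1+2 = 6 ballots, Cedar on 17. Cedar wins 17–6.
Dumpling House vs Grove: Dumpling House preferred on 1+4+5 = 10 ballots; Grove wins 13–10.
Dumpling House beats Kiln; loses to Juniper, Cedar, Grove — 1 pairwise win.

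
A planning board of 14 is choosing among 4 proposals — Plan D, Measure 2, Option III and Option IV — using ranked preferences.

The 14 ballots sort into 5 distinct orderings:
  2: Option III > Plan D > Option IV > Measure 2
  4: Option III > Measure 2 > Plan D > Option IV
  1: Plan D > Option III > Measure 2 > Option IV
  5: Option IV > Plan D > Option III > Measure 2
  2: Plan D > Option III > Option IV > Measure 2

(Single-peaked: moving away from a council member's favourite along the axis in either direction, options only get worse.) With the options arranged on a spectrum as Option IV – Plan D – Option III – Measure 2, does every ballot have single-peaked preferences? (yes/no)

yes

Axis positions: Option IV=1, Plan D=2, Option III=3, Measure 2=4.
Cluster 1 (peak Option III at position 3): ranking walks positions 3-2-1-4, expanding outward from the peak — single-peaked.
Cluster 2 (peak Option III at position 3): ranking walks positions 3-4-2-1, expanding outward from the peak — single-peaked.
Cluster 3 (peak Plan D at position 2): ranking walks positions 2-3-4-1, expanding outward from the peak — single-peaked.
Cluster 4 (peak Option IV at position 1): ranking walks positions 1-2-3-4, expanding outward from the peak — single-peaked.
Cluster 5 (peak Plan D at position 2): ranking walks positions 2-3-1-4, expanding outward from the peak — single-peaked.
Every ranking is single-peaked on this axis.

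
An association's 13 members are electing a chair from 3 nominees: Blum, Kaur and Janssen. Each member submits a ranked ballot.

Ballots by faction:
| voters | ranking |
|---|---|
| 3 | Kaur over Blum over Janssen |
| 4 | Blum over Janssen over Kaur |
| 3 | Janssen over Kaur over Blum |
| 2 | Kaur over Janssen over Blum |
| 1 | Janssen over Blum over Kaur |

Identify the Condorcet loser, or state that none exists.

Pairwise majorities:
Blum vs Kaur: Kaur wins 8–5.
Blum vs Janssen: 7 to 6, Blum.
Kaur–Janssen: Janssen 8–5.
No candidate is winless: Blum beats Janssen; Kaur beats Blum; Janssen beats Kaur. There is no Condorcet loser.

none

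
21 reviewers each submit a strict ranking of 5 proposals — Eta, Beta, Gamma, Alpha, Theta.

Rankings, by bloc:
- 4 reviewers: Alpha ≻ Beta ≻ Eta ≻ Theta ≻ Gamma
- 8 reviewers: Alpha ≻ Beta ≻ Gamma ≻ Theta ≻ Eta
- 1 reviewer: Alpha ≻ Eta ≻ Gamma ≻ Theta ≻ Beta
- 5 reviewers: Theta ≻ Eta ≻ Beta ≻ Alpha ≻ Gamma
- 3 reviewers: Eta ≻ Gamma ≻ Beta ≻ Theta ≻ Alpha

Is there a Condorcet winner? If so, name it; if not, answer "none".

Alpha

Pairwise majorities:
Eta vs Beta: 1+5+3 = 9 for Eta, 12 for Beta — Beta by 12–9.
Eta vs Gamma: Eta wins 13–8.
Eta vs Alpha: Eta is ranked higher on 5+3 = 8 ballots, Alpha on 13. Alpha wins 13–8.
Eta vs Theta: 8 to 13, Theta.
Beta vs Gamma: Beta preferred on 4+8+5 = 17 ballots; Beta wins 17–4.
Beta vs Alpha: Alpha, 13–8.
Beta vs Theta: Beta preferred on 4+8+3 = 15 ballots; Beta wins 15–6.
Gamma vs Alpha: Gamma is ranked higher on 3 ballots, Alpha on 18. Alpha wins 18–3.
Gamma vs Theta: 8+1+3 = 12 for Gamma, 9 for Theta — Gamma by 12–9.
Alpha–Theta: Alpha 13–8.
Alpha wins every pairwise contest, so Alpha is the Condorcet winner.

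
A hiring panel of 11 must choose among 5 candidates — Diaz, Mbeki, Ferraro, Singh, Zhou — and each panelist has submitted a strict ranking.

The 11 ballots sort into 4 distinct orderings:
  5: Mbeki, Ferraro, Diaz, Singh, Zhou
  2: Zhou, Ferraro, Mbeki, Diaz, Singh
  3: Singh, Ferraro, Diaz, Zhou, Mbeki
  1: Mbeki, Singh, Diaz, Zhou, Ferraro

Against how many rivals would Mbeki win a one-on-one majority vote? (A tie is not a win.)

4

Mbeki against each rival (11 committee members):
Mbeki vs Diaz: Mbeki preferred on 5+2+1 = 8 ballots; Mbeki wins 8–3.
Mbeki–Ferraro: Mbeki 6–5.
Mbeki vs Singh: Mbeki wins 8–3.
Mbeki vs Zhou: Mbeki wins 6–5.
Mbeki beats Diaz, Ferraro, Singh, Zhou — 4 pairwise wins.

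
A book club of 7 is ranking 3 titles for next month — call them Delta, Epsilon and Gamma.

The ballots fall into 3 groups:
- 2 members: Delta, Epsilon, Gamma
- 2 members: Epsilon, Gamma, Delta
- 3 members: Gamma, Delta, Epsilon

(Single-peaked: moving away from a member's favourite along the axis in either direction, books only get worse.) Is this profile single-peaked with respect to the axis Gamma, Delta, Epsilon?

no

Axis positions: Gamma=1, Delta=2, Epsilon=3.
Group 1 (peak Delta at position 2): ranking walks positions 2-3-1, expanding outward from the peak — single-peaked.
Group 2: ranking walks positions 3-1-2; Gamma is ranked above Delta even though Delta lies between Gamma and the peak Epsilon on the axis — preferences dip and rise again. Not single-peaked.
Group 3 (peak Gamma at position 1): ranking walks positions 1-2-3, expanding outward from the peak — single-peaked.
Group 2 violates single-peakedness, so the profile is not single-peaked on this axis.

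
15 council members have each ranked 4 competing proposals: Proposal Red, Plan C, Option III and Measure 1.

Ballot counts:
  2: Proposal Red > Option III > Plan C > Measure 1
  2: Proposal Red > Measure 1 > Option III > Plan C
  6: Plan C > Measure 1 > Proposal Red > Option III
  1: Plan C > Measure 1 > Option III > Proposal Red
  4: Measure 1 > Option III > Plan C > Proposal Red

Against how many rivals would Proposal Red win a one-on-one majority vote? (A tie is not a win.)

1

Proposal Red against each rival (15 council members):
Proposal Red vs Plan C: Proposal Red is ranked higher on 2+2 = 4 ballots, Plan C on 11. Plan C wins 11–4.
Proposal Red vs Option III: 2+2+6 = 10 for Proposal Red, 5 for Option III — Proposal Red by 10–5.
Proposal Red vs Measure 1: Measure 1 wins 11–4.
Proposal Red beats Option III; loses to Plan C, Measure 1 — 1 pairwise win.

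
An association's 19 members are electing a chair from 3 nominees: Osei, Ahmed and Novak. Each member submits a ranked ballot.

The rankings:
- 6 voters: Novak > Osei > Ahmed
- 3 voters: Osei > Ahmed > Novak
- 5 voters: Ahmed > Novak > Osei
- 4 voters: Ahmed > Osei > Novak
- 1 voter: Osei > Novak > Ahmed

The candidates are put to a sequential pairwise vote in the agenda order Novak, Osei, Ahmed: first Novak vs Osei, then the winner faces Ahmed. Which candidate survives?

Ahmed

Round 1: Novak vs Osei — 11–8, Novak advances.
Round 2: Novak vs Ahmed — 7–12, Ahmed advances.
The agenda winner is Ahmed.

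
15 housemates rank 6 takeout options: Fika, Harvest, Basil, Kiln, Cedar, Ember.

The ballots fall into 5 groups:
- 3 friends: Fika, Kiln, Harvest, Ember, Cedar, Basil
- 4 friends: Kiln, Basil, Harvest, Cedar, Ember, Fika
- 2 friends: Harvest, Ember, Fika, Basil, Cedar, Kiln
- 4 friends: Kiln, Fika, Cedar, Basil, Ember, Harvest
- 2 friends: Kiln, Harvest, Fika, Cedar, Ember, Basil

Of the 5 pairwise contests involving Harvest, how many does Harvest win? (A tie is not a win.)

Harvest against each rival (15 friends):
Harvest vs Fika: 8 to 7, Harvest.
Harvest vs Basil: 3+2+2 = 7 for Harvest, 8 for Basil — Basil by 8–7.
Harvest–Kiln: Kiln 13–2.
Harvest–Cedar: Harvest 11–4.
Harvest vs Ember: Harvest is ranked higher on 3+4+2+2 = 11 ballots, Ember on 4. Harvest wins 11–4.
Harvest beats Fika, Cedar, Ember; loses to Basil, Kiln — 3 pairwise wins.

3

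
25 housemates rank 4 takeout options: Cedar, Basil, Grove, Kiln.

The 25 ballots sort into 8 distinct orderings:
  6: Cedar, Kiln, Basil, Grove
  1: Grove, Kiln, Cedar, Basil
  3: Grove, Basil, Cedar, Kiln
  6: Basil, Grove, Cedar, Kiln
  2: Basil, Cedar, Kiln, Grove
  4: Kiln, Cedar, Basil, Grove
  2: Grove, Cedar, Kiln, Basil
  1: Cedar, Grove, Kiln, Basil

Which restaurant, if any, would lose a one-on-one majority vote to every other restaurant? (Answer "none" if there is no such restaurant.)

none

Head-to-head results (25 friends):
Cedar vs Basil: Cedar preferred on 6+1+4+2+1 = 14 ballots; Cedar wins 14–11.
Cedar vs Grove: 13 to 12, Cedar.
Cedar vs Kiln: Cedar wins 20–5.
Basil vs Grove: Basil preferred on 6+6+2+4 = 18 ballots; Basil wins 18–7.
Basil vs Kiln: 3+6+2 = 11 for Basil, 14 for Kiln — Kiln by 14–11.
Grove vs Kiln: Grove, 13–12.
Each restaurant has at least one pairwise win (Cedar beats Basil; Basil beats Grove; Grove beats Kiln; Kiln beats Basil) — no Condorcet loser.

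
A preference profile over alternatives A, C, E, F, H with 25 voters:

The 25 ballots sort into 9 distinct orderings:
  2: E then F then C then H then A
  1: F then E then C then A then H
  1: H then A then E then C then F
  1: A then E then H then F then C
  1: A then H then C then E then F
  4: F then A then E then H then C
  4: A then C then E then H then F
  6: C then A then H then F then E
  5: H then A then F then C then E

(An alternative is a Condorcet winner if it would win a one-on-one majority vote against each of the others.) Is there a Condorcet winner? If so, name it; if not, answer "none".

A

Check each pair by majority over 25 ballots:
A vs C: A, 16–9.
A–E: A 22–3.
A vs F: A wins 18–7.
A vs H: A wins 17–8.
C vs E: C, 16–9.
C vs F: F, 13–12.
C–H: C 13–12.
E–F: F 16–9.
E vs H: H, 13–12.
F–H: H 18–7.
A wins every pairwise contest, so A is the Condorcet winner.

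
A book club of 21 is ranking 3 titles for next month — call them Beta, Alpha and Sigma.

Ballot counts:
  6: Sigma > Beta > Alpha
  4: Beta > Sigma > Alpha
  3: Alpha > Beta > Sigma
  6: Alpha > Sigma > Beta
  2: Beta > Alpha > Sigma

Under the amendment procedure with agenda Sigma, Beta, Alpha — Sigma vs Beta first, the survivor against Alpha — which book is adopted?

Alpha

Round 1: Sigma vs Beta — 12–9, Sigma advances.
Round 2: Sigma vs Alpha — 10–11, Alpha advances.
Alpha survives the agenda.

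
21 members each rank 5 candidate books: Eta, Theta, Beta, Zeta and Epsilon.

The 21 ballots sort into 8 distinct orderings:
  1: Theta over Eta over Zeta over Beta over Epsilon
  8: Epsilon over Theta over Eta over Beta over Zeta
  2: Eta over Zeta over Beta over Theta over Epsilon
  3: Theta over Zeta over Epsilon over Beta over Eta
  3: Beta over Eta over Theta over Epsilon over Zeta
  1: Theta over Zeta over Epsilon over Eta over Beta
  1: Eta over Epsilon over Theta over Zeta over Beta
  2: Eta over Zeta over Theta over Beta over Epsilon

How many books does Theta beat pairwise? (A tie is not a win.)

Theta against each rival (21 members):
Theta vs Eta: Theta, 13–8.
Theta vs Beta: Theta, 16–5.
Theta–Zeta: Theta 17–4.
Theta vs Epsilon: Theta wins 12–9.
Theta beats Eta, Beta, Zeta, Epsilon — 4 pairwise wins.

4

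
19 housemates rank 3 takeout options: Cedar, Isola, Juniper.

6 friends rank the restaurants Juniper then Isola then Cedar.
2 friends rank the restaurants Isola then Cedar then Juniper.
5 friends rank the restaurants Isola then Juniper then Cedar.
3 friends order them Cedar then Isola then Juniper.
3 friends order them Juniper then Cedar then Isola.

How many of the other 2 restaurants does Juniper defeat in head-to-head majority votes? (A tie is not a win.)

1

Juniper against each rival (19 friends):
Juniper–Cedar: Juniper 14–5.
Juniper vs Isola: Juniper preferred on 6+3 = 9 ballots; Isola wins 10–9.
Juniper beats Cedar; loses to Isola — 1 pairwise win.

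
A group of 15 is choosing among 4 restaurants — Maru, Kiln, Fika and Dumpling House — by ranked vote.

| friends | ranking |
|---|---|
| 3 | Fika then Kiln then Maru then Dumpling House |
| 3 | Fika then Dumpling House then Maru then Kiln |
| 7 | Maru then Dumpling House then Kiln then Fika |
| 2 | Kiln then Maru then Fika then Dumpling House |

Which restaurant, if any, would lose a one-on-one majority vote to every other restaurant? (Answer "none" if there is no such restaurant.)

Head-to-head results (15 friends):
Maru–Kiln: Maru 10–5.
Maru–Fika: Maru 9–6.
Maru vs Dumpling House: 3+7+2 = 12 for Maru, 3 for Dumpling House — Maru by 12–3.
Kiln–Fika: Kiln 9–6.
Kiln vs Dumpling House: Kiln is ranked higher on 3+2 = 5 ballots, Dumpling House on 10. Dumpling House wins 10–5.
Fika vs Dumpling House: Fika is ranked higher on 3+3+2 = 8 ballots, Dumpling House on 7. Fika wins 8–7.
No restaurant is winless: Maru beats Kiln; Kiln beats Fika; Fika beats Dumpling House; Dumpling House beats Kiln. There is no Condorcet loser.

none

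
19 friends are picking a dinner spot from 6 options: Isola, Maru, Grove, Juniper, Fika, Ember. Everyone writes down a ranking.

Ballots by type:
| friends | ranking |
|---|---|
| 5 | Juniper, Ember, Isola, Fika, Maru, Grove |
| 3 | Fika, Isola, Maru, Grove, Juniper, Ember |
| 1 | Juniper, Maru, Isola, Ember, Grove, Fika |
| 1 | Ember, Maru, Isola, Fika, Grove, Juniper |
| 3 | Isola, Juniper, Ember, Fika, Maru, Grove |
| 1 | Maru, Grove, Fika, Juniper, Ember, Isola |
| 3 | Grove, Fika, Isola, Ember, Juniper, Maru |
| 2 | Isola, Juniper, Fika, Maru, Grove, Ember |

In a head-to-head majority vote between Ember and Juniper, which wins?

Ballots ranking Ember above Juniper: 1 + 3 = 4.
Ballots ranking Juniper above Ember: 19 − 4 = 15.
Juniper wins the head-to-head 15–4.

Juniper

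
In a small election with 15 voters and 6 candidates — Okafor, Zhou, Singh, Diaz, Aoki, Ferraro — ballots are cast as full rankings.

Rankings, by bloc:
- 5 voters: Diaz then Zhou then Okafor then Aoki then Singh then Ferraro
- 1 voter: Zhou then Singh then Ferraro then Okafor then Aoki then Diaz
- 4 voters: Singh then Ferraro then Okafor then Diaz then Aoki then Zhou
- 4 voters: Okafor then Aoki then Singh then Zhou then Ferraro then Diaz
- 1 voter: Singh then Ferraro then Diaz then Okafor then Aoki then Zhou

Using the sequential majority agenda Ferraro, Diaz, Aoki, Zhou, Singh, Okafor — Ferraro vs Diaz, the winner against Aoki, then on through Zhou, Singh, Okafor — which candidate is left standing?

Okafor

Round 1: Ferraro vs Diaz — 10–5, Ferraro advances.
Round 2: Ferraro vs Aoki — 6–9, Aoki advances.
Round 3: Aoki vs Zhou — 9–6, Aoki advances.
Round 4: Aoki vs Singh — 9–6, Aoki advances.
Round 5: Aoki vs Okafor — 0–15, Okafor advances.
Okafor survives the agenda.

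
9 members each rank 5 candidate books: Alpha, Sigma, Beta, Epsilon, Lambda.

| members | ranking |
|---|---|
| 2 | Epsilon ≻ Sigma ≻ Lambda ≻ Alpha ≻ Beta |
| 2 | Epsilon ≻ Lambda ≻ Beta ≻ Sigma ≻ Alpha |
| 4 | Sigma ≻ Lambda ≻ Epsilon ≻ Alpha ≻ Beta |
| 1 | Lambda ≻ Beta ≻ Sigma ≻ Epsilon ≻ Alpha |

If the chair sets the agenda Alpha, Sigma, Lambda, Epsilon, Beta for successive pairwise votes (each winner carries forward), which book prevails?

Round 1: Alpha vs Sigma — 0–9, Sigma advances.
Round 2: Sigma vs Lambda — 6–3, Sigma advances.
Round 3: Sigma vs Epsilon — 5–4, Sigma advances.
Round 4: Sigma vs Beta — 6–3, Sigma advances.
The agenda winner is Sigma.

Sigma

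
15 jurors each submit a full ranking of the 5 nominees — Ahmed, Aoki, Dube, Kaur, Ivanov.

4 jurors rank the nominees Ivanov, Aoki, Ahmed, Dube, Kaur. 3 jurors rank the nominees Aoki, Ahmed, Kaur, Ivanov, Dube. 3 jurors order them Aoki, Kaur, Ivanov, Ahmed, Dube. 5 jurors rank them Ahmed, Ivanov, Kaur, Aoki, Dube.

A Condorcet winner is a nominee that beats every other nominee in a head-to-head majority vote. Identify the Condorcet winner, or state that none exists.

none

Pairwise majorities:
Ahmed–Aoki: Aoki 10–5.
Ahmed vs Dube: Ahmed wins 15–0.
Ahmed–Kaur: Ahmed 12–3.
Ahmed–Ivanov: Ahmed 8–7.
Aoki vs Dube: Aoki, 15–0.
Aoki vs Kaur: Aoki, 10–5.
Aoki vs Ivanov: Ivanov wins 9–6.
Dube–Kaur: Kaur 11–4.
Dube–Ivanov: Ivanov 15–0.
Kaur vs Ivanov: Ivanov wins 9–6.
Each nominee drops at least one matchup (Ahmed loses to Aoki; Aoki loses to Ivanov; Dube loses to Ahmed; Kaur loses to Ahmed; Ivanov loses to Ahmed); the cycle Ahmed beats Ivanov beats Aoki beats Ahmed rules out a Condorcet winner.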